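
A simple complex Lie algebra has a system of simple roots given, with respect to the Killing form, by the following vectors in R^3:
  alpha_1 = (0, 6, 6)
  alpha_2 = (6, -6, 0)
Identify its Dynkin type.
Compute the Cartan integers a_ij = 2(alpha_i, alpha_j)/(alpha_j, alpha_j); the resulting 2x2 Cartan matrix is
[[2, -1], [-1, 2]].
All simple roots have the same length, so the diagram is simply laced. The associated Dynkin diagram is a chain of 2 nodes with single edges (A_2), so the type is A_2 (the algebra sl(3)).

A2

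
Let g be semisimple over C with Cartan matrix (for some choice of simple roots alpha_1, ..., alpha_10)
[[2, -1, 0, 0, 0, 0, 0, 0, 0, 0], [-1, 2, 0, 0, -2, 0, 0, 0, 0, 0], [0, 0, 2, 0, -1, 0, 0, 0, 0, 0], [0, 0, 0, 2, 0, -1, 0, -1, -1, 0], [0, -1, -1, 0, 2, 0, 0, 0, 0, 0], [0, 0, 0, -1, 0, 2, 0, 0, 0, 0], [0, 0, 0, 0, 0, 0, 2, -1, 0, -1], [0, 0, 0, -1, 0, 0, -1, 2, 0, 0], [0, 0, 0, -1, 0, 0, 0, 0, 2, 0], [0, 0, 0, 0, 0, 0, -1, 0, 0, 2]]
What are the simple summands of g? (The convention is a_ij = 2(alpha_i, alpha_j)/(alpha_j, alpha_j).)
D_6 + F_4

The diagram associated to this matrix has two connected components: the simple roots {alpha_4, alpha_6, alpha_7, alpha_8, alpha_9, alpha_10} form a chain of 4 nodes with a fork of two nodes at one end (D_6), and {alpha_1, alpha_2, alpha_3, alpha_5} form a chain of 4 nodes with a double edge between the middle two (F_4). A semisimple Lie algebra decomposes uniquely as the direct sum of simple ideals, one per connected component of its Dynkin diagram, so g ≅ D_6 ⊕ F_4 (dimension 66 + 52 = 118).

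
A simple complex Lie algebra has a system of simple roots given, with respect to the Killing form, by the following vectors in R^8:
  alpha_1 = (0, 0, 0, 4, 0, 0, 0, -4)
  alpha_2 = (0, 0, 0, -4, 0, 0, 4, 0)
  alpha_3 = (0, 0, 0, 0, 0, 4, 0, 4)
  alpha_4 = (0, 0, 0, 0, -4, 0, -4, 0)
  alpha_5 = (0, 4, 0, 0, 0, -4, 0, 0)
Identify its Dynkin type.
Compute the Cartan integers a_ij = 2(alpha_i, alpha_j)/(alpha_j, alpha_j); the resulting 5x5 Cartan matrix is
[[2, -1, -1, 0, 0], [-1, 2, 0, -1, 0], [-1, 0, 2, 0, -1], [0, -1, 0, 2, 0], [0, 0, -1, 0, 2]].
All simple roots have the same length, so the diagram is simply laced. The associated Dynkin diagram is a chain of 5 nodes with single edges (A_5), so the type is A_5 (the algebra sl(6)).

A_5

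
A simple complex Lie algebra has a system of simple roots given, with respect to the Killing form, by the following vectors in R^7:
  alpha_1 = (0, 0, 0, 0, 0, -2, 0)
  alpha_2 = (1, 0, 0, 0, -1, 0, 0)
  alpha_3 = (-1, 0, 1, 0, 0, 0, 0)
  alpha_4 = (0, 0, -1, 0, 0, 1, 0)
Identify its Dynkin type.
Compute the Cartan integers a_ij = 2(alpha_i, alpha_j)/(alpha_j, alpha_j); the resulting 4x4 Cartan matrix is
[[2, 0, 0, -2], [0, 2, -1, 0], [0, -1, 2, -1], [-1, 0, -1, 2]].
The roots have two lengths (squared-length ratio 2:1); the short ones are alpha_{2,3,4}. The associated Dynkin diagram is a chain of 4 nodes with a double edge at one end; the terminal node there is the unique long simple root (C_4), so the type is C_4 (the algebra sp(8)).

type C_4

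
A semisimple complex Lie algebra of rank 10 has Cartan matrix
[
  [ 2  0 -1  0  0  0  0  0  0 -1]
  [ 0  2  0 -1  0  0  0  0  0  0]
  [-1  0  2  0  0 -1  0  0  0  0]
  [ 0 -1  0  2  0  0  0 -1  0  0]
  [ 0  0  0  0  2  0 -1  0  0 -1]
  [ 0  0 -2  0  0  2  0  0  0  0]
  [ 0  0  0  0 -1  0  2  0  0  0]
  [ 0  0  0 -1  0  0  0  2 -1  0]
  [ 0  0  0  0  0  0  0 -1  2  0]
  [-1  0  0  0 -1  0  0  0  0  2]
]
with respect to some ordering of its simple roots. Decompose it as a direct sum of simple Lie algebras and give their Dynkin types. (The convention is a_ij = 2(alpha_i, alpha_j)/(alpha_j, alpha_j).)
A4 + C6

The diagram associated to this matrix has two connected components: the simple roots {alpha_2, alpha_4, alpha_8, alpha_9} form a chain of 4 nodes with single edges (A_4), and {alpha_1, alpha_3, alpha_5, alpha_6, alpha_7, alpha_10} form a chain of 6 nodes with a double edge at one end; the terminal node there is the unique long simple root (C_6). A semisimple Lie algebra decomposes uniquely as the direct sum of simple ideals, one per connected component of its Dynkin diagram, so g ≅ A_4 ⊕ C_6 (dimension 24 + 78 = 102).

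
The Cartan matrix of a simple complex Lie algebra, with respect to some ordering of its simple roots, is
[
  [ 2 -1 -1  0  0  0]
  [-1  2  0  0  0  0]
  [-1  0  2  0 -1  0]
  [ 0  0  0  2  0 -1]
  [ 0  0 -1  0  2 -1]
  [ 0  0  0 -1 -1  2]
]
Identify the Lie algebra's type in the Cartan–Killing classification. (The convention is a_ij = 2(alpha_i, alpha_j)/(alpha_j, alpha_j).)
The matrix has rank 6 with 2's on the diagonal. Reading the off-diagonal entries as Dynkin edges (a single edge where a_ij = a_ji = -1; a double or triple edge where a_ij * a_ji = 2 or 3), the diagram is a chain of 6 nodes with single edges (A_6). One simple-root ordering that puts it in standard form is (alpha_4, alpha_6, alpha_5, alpha_3, alpha_1, alpha_2). So the algebra is type A_6, i.e. sl(7).

type A_6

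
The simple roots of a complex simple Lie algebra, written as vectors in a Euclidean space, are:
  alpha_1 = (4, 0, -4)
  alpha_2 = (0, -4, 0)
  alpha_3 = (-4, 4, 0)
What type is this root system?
B_3

Compute the Cartan integers a_ij = 2(alpha_i, alpha_j)/(alpha_j, alpha_j); the resulting 3x3 Cartan matrix is
[[2, 0, -1], [0, 2, -1], [-1, -2, 2]].
The roots have two lengths (squared-length ratio 2:1); the short ones are alpha_{2}. The associated Dynkin diagram is a chain of 3 nodes with a double edge at one end; the terminal node there is the unique short simple root (B_3), so the type is B_3 (the algebra so(7)).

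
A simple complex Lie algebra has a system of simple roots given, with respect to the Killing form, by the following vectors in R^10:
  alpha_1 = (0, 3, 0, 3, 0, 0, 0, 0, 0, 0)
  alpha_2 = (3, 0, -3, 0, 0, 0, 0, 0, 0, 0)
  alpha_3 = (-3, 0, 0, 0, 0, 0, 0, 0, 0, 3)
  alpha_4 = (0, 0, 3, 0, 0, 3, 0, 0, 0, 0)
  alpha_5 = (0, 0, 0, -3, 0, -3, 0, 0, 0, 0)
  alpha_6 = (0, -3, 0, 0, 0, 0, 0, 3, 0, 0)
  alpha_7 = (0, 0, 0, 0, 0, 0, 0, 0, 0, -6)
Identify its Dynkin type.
Compute the Cartan integers a_ij = 2(alpha_i, alpha_j)/(alpha_j, alpha_j); the resulting 7x7 Cartan matrix is
[[2, 0, 0, 0, -1, -1, 0], [0, 2, -1, -1, 0, 0, 0], [0, -1, 2, 0, 0, 0, -1], [0, -1, 0, 2, -1, 0, 0], [-1, 0, 0, -1, 2, 0, 0], [-1, 0, 0, 0, 0, 2, 0], [0, 0, -2, 0, 0, 0, 2]].
The roots have two lengths (squared-length ratio 2:1); the short ones are alpha_{1,2,3,4,5,6}. The associated Dynkin diagram is a chain of 7 nodes with a double edge at one end; the terminal node there is the unique long simple root (C_7), so the type is C_7 (the algebra sp(14)).

C7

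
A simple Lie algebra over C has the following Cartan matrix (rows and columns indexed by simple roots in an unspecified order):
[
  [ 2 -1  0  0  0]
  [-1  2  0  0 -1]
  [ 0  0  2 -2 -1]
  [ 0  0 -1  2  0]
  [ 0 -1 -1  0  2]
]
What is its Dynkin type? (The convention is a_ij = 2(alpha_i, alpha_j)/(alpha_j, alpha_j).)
B5

The matrix has rank 5 with 2's on the diagonal. Reading the off-diagonal entries as Dynkin edges (a single edge where a_ij = a_ji = -1; a double or triple edge where a_ij * a_ji = 2 or 3), the diagram is a chain of 5 nodes with a double edge at one end; the terminal node there is the unique short simple root (B_5). One simple-root ordering that puts it in standard form is (alpha_1, alpha_2, alpha_5, alpha_3, alpha_4). So the algebra is type B_5, i.e. so(11).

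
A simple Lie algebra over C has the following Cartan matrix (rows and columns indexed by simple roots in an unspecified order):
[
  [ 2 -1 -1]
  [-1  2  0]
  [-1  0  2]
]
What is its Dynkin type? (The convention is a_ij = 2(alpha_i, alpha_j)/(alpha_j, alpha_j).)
A_3

The matrix has rank 3 with 2's on the diagonal. Reading the off-diagonal entries as Dynkin edges (a single edge where a_ij = a_ji = -1; a double or triple edge where a_ij * a_ji = 2 or 3), the diagram is a chain of 3 nodes with single edges (A_3). One simple-root ordering that puts it in standard form is (alpha_3, alpha_1, alpha_2). So the algebra is type A_3, i.e. sl(4).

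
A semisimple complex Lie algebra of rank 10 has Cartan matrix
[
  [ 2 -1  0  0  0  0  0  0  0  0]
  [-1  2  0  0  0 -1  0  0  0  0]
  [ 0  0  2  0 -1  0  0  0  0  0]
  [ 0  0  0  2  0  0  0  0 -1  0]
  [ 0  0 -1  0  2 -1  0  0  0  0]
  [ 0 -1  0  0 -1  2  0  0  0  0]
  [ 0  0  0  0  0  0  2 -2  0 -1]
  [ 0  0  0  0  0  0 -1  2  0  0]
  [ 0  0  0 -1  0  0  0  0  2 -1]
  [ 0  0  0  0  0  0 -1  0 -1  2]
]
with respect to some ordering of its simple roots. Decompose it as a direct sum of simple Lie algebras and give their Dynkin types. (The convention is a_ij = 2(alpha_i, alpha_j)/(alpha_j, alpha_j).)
The diagram associated to this matrix has two connected components: the simple roots {alpha_1, alpha_2, alpha_3, alpha_5, alpha_6} form a chain of 5 nodes with single edges (A_5), and {alpha_4, alpha_7, alpha_8, alpha_9, alpha_10} form a chain of 5 nodes with a double edge at one end; the terminal node there is the unique short simple root (B_5). A semisimple Lie algebra decomposes uniquely as the direct sum of simple ideals, one per connected component of its Dynkin diagram, so g ≅ A_5 ⊕ B_5 (dimension 35 + 55 = 90).

A_5 (sl(6)) ⊕ B_5 (so(11))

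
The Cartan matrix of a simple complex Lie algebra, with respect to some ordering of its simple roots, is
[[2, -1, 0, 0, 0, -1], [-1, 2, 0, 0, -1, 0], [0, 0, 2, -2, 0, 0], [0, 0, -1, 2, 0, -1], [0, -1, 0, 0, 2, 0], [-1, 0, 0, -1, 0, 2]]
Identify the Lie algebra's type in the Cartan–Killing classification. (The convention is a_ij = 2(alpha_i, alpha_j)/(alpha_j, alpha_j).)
The matrix has rank 6 with 2's on the diagonal. Reading the off-diagonal entries as Dynkin edges (a single edge where a_ij = a_ji = -1; a double or triple edge where a_ij * a_ji = 2 or 3), the diagram is a chain of 6 nodes with a double edge at one end; the terminal node there is the unique long simple root (C_6). One simple-root ordering that puts it in standard form is (alpha_5, alpha_2, alpha_1, alpha_6, alpha_4, alpha_3). So the algebra is type C_6, i.e. sp(12).

type C_6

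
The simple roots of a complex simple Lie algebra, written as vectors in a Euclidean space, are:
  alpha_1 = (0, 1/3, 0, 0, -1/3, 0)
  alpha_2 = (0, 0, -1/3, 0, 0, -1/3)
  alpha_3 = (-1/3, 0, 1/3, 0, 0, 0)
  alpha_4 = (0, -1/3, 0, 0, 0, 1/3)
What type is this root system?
A_4

Compute the Cartan integers a_ij = 2(alpha_i, alpha_j)/(alpha_j, alpha_j); the resulting 4x4 Cartan matrix is
[[2, 0, 0, -1], [0, 2, -1, -1], [0, -1, 2, 0], [-1, -1, 0, 2]].
All simple roots have the same length, so the diagram is simply laced. The associated Dynkin diagram is a chain of 4 nodes with single edges (A_4), so the type is A_4 (the algebra sl(5)).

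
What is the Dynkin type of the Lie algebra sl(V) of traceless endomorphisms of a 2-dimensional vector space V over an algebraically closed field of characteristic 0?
This is sl(2), which has dimension 2^2 - 1 = 3 and rank 2 - 1 = 1 (a Cartan subalgebra is the diagonal traceless matrices). In the classification of classical Lie algebras, the special linear algebra sl(n+1) has type A_n; here n = 1, so the Dynkin diagram is a chain of 1 nodes with single edges (A_1). Hence the type is A_1.

A_1 (sl(2))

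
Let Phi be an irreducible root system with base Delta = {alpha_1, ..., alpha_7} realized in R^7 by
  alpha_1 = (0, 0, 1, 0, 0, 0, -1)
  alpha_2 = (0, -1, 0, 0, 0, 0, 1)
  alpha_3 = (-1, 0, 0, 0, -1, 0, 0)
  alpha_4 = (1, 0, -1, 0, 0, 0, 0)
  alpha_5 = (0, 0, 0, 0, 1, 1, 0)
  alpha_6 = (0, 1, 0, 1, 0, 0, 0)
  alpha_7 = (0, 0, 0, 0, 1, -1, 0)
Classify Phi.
Compute the Cartan integers a_ij = 2(alpha_i, alpha_j)/(alpha_j, alpha_j); the resulting 7x7 Cartan matrix is
[[2, -1, 0, -1, 0, 0, 0], [-1, 2, 0, 0, 0, -1, 0], [0, 0, 2, -1, -1, 0, -1], [-1, 0, -1, 2, 0, 0, 0], [0, 0, -1, 0, 2, 0, 0], [0, -1, 0, 0, 0, 2, 0], [0, 0, -1, 0, 0, 0, 2]].
All simple roots have the same length, so the diagram is simply laced. The associated Dynkin diagram is a chain of 5 nodes with a fork of two nodes at one end (D_7), so the type is D_7 (the algebra so(14)).

D7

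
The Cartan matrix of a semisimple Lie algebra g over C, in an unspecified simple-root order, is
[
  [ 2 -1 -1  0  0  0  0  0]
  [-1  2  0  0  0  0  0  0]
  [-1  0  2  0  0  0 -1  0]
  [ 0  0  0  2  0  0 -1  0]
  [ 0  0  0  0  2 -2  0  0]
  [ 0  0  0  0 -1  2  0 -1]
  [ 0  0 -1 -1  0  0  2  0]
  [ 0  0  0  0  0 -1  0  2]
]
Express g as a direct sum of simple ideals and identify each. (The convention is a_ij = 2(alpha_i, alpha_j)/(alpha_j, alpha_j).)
A_5 (sl(6)) + C_3 (sp(6))

The diagram associated to this matrix has two connected components: the simple roots {alpha_1, alpha_2, alpha_3, alpha_4, alpha_7} form a chain of 5 nodes with single edges (A_5), and {alpha_5, alpha_6, alpha_8} form a chain of 3 nodes with a double edge at one end; the terminal node there is the unique long simple root (C_3). A semisimple Lie algebra decomposes uniquely as the direct sum of simple ideals, one per connected component of its Dynkin diagram, so g ≅ A_5 ⊕ C_3 (dimension 35 + 21 = 56).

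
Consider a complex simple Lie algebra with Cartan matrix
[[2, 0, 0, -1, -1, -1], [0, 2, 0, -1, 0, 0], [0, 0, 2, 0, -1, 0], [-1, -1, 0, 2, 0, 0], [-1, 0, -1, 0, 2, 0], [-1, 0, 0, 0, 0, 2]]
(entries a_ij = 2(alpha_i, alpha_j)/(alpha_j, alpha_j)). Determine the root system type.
The matrix has rank 6 with 2's on the diagonal. Reading the off-diagonal entries as Dynkin edges (a single edge where a_ij = a_ji = -1; a double or triple edge where a_ij * a_ji = 2 or 3), the diagram is a chain of 5 nodes with one extra node attached to the third node from one end (E_6). One simple-root ordering that puts it in standard form is (alpha_2, alpha_6, alpha_4, alpha_1, alpha_5, alpha_3). So the algebra is type E_6.

E_6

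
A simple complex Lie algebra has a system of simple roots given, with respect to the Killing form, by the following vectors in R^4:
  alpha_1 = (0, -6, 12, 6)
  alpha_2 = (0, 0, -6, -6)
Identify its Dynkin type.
Compute the Cartan integers a_ij = 2(alpha_i, alpha_j)/(alpha_j, alpha_j); the resulting 2x2 Cartan matrix is
[[2, -3], [-1, 2]].
The roots have two lengths (squared-length ratio 3:1); the short ones are alpha_{2}. The associated Dynkin diagram is two nodes joined by a triple edge (G_2), so the type is G_2.

G_2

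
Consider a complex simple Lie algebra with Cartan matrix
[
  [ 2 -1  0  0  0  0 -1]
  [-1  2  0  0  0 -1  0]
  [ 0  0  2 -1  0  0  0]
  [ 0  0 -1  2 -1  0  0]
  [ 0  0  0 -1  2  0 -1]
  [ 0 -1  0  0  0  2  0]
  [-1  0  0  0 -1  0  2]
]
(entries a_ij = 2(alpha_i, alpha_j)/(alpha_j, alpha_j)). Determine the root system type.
A_7

The matrix has rank 7 with 2's on the diagonal. Reading the off-diagonal entries as Dynkin edges (a single edge where a_ij = a_ji = -1; a double or triple edge where a_ij * a_ji = 2 or 3), the diagram is a chain of 7 nodes with single edges (A_7). One simple-root ordering that puts it in standard form is (alpha_3, alpha_4, alpha_5, alpha_7, alpha_1, alpha_2, alpha_6). So the algebra is type A_7, i.e. sl(8).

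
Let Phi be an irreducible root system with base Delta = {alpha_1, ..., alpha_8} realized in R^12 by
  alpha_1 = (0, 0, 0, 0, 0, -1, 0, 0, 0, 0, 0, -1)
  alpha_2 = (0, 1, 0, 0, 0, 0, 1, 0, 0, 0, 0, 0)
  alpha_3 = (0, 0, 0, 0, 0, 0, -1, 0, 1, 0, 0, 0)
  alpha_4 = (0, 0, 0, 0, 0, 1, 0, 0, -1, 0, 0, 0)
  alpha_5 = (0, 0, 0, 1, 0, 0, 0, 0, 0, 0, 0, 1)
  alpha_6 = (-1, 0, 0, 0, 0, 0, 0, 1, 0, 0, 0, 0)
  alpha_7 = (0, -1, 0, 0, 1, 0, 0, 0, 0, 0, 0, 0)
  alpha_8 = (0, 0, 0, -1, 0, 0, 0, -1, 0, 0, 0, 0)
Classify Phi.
Compute the Cartan integers a_ij = 2(alpha_i, alpha_j)/(alpha_j, alpha_j); the resulting 8x8 Cartan matrix is
[[2, 0, 0, -1, -1, 0, 0, 0], [0, 2, -1, 0, 0, 0, -1, 0], [0, -1, 2, -1, 0, 0, 0, 0], [-1, 0, -1, 2, 0, 0, 0, 0], [-1, 0, 0, 0, 2, 0, 0, -1], [0, 0, 0, 0, 0, 2, 0, -1], [0, -1, 0, 0, 0, 0, 2, 0], [0, 0, 0, 0, -1, -1, 0, 2]].
All simple roots have the same length, so the diagram is simply laced. The associated Dynkin diagram is a chain of 8 nodes with single edges (A_8), so the type is A_8 (the algebra sl(9)).

A_8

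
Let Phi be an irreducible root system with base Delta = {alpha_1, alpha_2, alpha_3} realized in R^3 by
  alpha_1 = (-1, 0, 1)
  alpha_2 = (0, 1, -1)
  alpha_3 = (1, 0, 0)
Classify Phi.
Compute the Cartan integers a_ij = 2(alpha_i, alpha_j)/(alpha_j, alpha_j); the resulting 3x3 Cartan matrix is
[[2, -1, -2], [-1, 2, 0], [-1, 0, 2]].
The roots have two lengths (squared-length ratio 2:1); the short ones are alpha_{3}. The associated Dynkin diagram is a chain of 3 nodes with a double edge at one end; the terminal node there is the unique short simple root (B_3), so the type is B_3 (the algebra so(7)).

type B_3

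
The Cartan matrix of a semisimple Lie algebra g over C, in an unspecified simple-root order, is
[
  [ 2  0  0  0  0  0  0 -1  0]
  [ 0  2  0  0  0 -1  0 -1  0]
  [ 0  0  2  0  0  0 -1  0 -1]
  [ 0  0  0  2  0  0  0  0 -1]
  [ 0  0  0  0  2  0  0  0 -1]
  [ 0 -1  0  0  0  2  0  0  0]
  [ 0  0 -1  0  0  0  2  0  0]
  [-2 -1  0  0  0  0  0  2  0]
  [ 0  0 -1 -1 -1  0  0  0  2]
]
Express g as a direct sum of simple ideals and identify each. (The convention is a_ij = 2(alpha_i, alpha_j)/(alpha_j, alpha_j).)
B4 ⊕ D5

The diagram associated to this matrix has two connected components: the simple roots {alpha_1, alpha_2, alpha_6, alpha_8} form a chain of 4 nodes with a double edge at one end; the terminal node there is the unique short simple root (B_4), and {alpha_3, alpha_4, alpha_5, alpha_7, alpha_9} form a chain of 3 nodes with a fork of two nodes at one end (D_5). A semisimple Lie algebra decomposes uniquely as the direct sum of simple ideals, one per connected component of its Dynkin diagram, so g ≅ B_4 ⊕ D_5 (dimension 36 + 45 = 81).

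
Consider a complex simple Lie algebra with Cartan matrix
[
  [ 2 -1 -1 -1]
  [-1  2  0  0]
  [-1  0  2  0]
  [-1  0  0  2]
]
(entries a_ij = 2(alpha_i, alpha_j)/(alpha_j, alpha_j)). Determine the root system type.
The matrix has rank 4 with 2's on the diagonal. Reading the off-diagonal entries as Dynkin edges (a single edge where a_ij = a_ji = -1; a double or triple edge where a_ij * a_ji = 2 or 3), the diagram is a chain of 2 nodes with a fork of two nodes at one end (D_4). One simple-root ordering that puts it in standard form is (alpha_2, alpha_1, alpha_4, alpha_3). So the algebra is type D_4, i.e. so(8).

D4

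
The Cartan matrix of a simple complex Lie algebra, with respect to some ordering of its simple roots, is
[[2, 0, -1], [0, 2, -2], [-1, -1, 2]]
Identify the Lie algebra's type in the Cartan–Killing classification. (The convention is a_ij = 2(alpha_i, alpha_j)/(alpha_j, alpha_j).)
type C_3

The matrix has rank 3 with 2's on the diagonal. Reading the off-diagonal entries as Dynkin edges (a single edge where a_ij = a_ji = -1; a double or triple edge where a_ij * a_ji = 2 or 3), the diagram is a chain of 3 nodes with a double edge at one end; the terminal node there is the unique long simple root (C_3). One simple-root ordering that puts it in standard form is (alpha_1, alpha_3, alpha_2). So the algebra is type C_3, i.e. sp(6).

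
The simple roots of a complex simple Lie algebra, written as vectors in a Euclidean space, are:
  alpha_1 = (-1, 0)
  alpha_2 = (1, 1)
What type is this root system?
B_2 (so(5))

Compute the Cartan integers a_ij = 2(alpha_i, alpha_j)/(alpha_j, alpha_j); the resulting 2x2 Cartan matrix is
[[2, -1], [-2, 2]].
The roots have two lengths (squared-length ratio 2:1); the short ones are alpha_{1}. The associated Dynkin diagram is a chain of 2 nodes with a double edge at one end; the terminal node there is the unique short simple root (B_2), so the type is B_2 (the algebra so(5)).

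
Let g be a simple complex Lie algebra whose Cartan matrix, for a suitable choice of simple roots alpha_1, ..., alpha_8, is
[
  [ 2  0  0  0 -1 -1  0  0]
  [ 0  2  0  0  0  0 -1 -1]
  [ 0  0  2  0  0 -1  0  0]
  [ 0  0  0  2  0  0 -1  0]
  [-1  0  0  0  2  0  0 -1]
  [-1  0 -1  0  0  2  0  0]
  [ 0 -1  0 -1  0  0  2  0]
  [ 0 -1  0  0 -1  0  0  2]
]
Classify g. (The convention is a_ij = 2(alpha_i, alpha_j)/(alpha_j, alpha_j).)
A_8

The matrix has rank 8 with 2's on the diagonal. Reading the off-diagonal entries as Dynkin edges (a single edge where a_ij = a_ji = -1; a double or triple edge where a_ij * a_ji = 2 or 3), the diagram is a chain of 8 nodes with single edges (A_8). One simple-root ordering that puts it in standard form is (alpha_3, alpha_6, alpha_1, alpha_5, alpha_8, alpha_2, alpha_7, alpha_4). So the algebra is type A_8, i.e. sl(9).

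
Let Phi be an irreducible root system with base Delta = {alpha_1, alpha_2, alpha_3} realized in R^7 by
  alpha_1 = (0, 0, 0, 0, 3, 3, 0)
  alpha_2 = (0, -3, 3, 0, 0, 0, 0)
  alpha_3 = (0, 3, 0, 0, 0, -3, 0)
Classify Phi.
A_3 (sl(4))

Compute the Cartan integers a_ij = 2(alpha_i, alpha_j)/(alpha_j, alpha_j); the resulting 3x3 Cartan matrix is
[[2, 0, -1], [0, 2, -1], [-1, -1, 2]].
All simple roots have the same length, so the diagram is simply laced. The associated Dynkin diagram is a chain of 3 nodes with single edges (A_3), so the type is A_3 (the algebra sl(4)).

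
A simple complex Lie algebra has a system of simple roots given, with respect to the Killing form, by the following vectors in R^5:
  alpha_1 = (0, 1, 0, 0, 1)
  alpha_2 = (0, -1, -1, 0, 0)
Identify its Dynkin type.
Compute the Cartan integers a_ij = 2(alpha_i, alpha_j)/(alpha_j, alpha_j); the resulting 2x2 Cartan matrix is
[[2, -1], [-1, 2]].
All simple roots have the same length, so the diagram is simply laced. The associated Dynkin diagram is a chain of 2 nodes with single edges (A_2), so the type is A_2 (the algebra sl(3)).

type A_2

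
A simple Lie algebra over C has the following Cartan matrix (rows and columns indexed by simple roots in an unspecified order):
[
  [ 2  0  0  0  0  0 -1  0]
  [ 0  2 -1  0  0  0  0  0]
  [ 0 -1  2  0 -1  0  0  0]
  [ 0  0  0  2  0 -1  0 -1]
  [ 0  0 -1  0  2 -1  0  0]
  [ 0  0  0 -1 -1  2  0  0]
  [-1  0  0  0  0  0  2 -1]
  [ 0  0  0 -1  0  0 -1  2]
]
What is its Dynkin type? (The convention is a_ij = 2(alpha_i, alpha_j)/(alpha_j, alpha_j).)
A_8

The matrix has rank 8 with 2's on the diagonal. Reading the off-diagonal entries as Dynkin edges (a single edge where a_ij = a_ji = -1; a double or triple edge where a_ij * a_ji = 2 or 3), the diagram is a chain of 8 nodes with single edges (A_8). One simple-root ordering that puts it in standard form is (alpha_2, alpha_3, alpha_5, alpha_6, alpha_4, alpha_8, alpha_7, alpha_1). So the algebra is type A_8, i.e. sl(9).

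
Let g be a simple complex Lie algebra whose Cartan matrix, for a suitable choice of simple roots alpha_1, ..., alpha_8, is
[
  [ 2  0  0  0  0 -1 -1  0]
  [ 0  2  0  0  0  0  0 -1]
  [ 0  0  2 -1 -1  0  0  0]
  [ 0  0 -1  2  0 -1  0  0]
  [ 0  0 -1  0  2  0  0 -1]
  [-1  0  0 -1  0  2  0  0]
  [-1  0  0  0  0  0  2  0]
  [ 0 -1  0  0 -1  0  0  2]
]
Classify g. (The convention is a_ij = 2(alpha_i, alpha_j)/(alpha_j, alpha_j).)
A8

The matrix has rank 8 with 2's on the diagonal. Reading the off-diagonal entries as Dynkin edges (a single edge where a_ij = a_ji = -1; a double or triple edge where a_ij * a_ji = 2 or 3), the diagram is a chain of 8 nodes with single edges (A_8). One simple-root ordering that puts it in standard form is (alpha_2, alpha_8, alpha_5, alpha_3, alpha_4, alpha_6, alpha_1, alpha_7). So the algebra is type A_8, i.e. sl(9).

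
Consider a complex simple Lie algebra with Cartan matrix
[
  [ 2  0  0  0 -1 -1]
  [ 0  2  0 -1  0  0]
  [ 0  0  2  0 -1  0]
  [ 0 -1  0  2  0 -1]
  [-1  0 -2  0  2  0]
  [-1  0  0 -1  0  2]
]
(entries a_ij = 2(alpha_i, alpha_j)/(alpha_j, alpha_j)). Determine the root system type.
type B_6

The matrix has rank 6 with 2's on the diagonal. Reading the off-diagonal entries as Dynkin edges (a single edge where a_ij = a_ji = -1; a double or triple edge where a_ij * a_ji = 2 or 3), the diagram is a chain of 6 nodes with a double edge at one end; the terminal node there is the unique short simple root (B_6). One simple-root ordering that puts it in standard form is (alpha_2, alpha_4, alpha_6, alpha_1, alpha_5, alpha_3). So the algebra is type B_6, i.e. so(13).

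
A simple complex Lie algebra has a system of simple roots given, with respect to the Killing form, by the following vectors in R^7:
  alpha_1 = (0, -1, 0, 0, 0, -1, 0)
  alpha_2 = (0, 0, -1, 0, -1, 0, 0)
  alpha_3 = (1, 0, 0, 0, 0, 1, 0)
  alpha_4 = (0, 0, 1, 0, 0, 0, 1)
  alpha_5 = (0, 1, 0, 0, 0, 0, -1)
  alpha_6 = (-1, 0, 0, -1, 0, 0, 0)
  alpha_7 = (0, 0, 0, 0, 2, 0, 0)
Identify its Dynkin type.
C_7 (sp(14))

Compute the Cartan integers a_ij = 2(alpha_i, alpha_j)/(alpha_j, alpha_j); the resulting 7x7 Cartan matrix is
[[2, 0, -1, 0, -1, 0, 0], [0, 2, 0, -1, 0, 0, -1], [-1, 0, 2, 0, 0, -1, 0], [0, -1, 0, 2, -1, 0, 0], [-1, 0, 0, -1, 2, 0, 0], [0, 0, -1, 0, 0, 2, 0], [0, -2, 0, 0, 0, 0, 2]].
The roots have two lengths (squared-length ratio 2:1); the short ones are alpha_{1,2,3,4,5,6}. The associated Dynkin diagram is a chain of 7 nodes with a double edge at one end; the terminal node there is the unique long simple root (C_7), so the type is C_7 (the algebra sp(14)).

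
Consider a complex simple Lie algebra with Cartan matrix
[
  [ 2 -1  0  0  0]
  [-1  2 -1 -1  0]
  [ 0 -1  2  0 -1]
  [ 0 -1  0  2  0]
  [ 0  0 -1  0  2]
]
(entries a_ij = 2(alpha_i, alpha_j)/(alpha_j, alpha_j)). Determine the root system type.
The matrix has rank 5 with 2's on the diagonal. Reading the off-diagonal entries as Dynkin edges (a single edge where a_ij = a_ji = -1; a double or triple edge where a_ij * a_ji = 2 or 3), the diagram is a chain of 3 nodes with a fork of two nodes at one end (D_5). One simple-root ordering that puts it in standard form is (alpha_5, alpha_3, alpha_2, alpha_4, alpha_1). So the algebra is type D_5, i.e. so(10).

D_5 (so(10))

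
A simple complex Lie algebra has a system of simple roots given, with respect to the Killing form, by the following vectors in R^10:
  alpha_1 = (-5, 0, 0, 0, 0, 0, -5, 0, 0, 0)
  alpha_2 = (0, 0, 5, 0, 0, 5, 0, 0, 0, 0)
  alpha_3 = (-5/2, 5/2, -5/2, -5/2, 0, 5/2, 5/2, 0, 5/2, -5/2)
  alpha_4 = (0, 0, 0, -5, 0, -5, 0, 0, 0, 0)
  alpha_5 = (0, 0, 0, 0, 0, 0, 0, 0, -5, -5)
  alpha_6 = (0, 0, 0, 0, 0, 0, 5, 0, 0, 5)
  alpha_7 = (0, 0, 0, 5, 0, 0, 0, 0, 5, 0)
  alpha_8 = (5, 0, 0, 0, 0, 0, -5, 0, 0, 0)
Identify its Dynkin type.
E_8

Compute the Cartan integers a_ij = 2(alpha_i, alpha_j)/(alpha_j, alpha_j); the resulting 8x8 Cartan matrix is
[[2, 0, 0, 0, 0, -1, 0, 0], [0, 2, 0, -1, 0, 0, 0, 0], [0, 0, 2, 0, 0, 0, 0, -1], [0, -1, 0, 2, 0, 0, -1, 0], [0, 0, 0, 0, 2, -1, -1, 0], [-1, 0, 0, 0, -1, 2, 0, -1], [0, 0, 0, -1, -1, 0, 2, 0], [0, 0, -1, 0, 0, -1, 0, 2]].
All simple roots have the same length, so the diagram is simply laced. The associated Dynkin diagram is a chain of 7 nodes with one extra node attached to the third node from one end (E_8), so the type is E_8.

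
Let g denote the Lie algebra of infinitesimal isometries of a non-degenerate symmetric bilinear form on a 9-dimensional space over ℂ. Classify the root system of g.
B_4 (so(9))

This is so(9) with 9 odd, which has dimension 9(9-1)/2 = 36 and rank (9-1)/2 = 4. In the classification of classical Lie algebras, the orthogonal algebra so(2n+1) in an odd number of variables has type B_n; here n = 4, so the Dynkin diagram is a chain of 4 nodes with a double edge at one end; the terminal node there is the unique short simple root (B_4). Hence the type is B_4.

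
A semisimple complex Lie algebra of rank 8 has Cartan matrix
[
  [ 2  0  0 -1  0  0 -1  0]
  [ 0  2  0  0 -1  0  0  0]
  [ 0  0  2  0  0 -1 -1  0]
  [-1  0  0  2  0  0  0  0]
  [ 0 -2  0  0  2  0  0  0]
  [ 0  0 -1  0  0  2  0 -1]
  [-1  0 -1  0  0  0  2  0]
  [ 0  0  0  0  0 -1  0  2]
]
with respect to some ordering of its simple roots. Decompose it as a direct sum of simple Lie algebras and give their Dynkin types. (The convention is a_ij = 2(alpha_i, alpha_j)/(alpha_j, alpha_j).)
type A_6 ⊕ type B_2

The diagram associated to this matrix has two connected components: the simple roots {alpha_1, alpha_3, alpha_4, alpha_6, alpha_7, alpha_8} form a chain of 6 nodes with single edges (A_6), and {alpha_2, alpha_5} form a chain of 2 nodes with a double edge at one end; the terminal node there is the unique short simple root (B_2). A semisimple Lie algebra decomposes uniquely as the direct sum of simple ideals, one per connected component of its Dynkin diagram, so g ≅ A_6 ⊕ B_2 (dimension 48 + 10 = 58).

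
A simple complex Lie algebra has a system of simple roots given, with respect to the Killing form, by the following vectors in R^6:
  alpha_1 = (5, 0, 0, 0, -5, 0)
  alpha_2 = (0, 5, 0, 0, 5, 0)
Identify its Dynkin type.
Compute the Cartan integers a_ij = 2(alpha_i, alpha_j)/(alpha_j, alpha_j); the resulting 2x2 Cartan matrix is
[[2, -1], [-1, 2]].
All simple roots have the same length, so the diagram is simply laced. The associated Dynkin diagram is a chain of 2 nodes with single edges (A_2), so the type is A_2 (the algebra sl(3)).

A_2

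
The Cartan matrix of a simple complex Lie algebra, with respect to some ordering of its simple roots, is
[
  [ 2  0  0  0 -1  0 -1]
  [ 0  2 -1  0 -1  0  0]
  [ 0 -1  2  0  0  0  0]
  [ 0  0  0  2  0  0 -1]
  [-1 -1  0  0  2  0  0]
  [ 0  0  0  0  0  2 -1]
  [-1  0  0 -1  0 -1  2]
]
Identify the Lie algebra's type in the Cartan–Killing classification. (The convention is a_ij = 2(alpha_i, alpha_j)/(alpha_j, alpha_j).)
D7

The matrix has rank 7 with 2's on the diagonal. Reading the off-diagonal entries as Dynkin edges (a single edge where a_ij = a_ji = -1; a double or triple edge where a_ij * a_ji = 2 or 3), the diagram is a chain of 5 nodes with a fork of two nodes at one end (D_7). One simple-root ordering that puts it in standard form is (alpha_3, alpha_2, alpha_5, alpha_1, alpha_7, alpha_4, alpha_6). So the algebra is type D_7, i.e. so(14).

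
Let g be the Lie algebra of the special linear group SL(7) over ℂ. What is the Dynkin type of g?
A_6 (sl(7))

This is sl(7), which has dimension 7^2 - 1 = 48 and rank 7 - 1 = 6 (a Cartan subalgebra is the diagonal traceless matrices). In the classification of classical Lie algebras, the special linear algebra sl(n+1) has type A_n; here n = 6, so the Dynkin diagram is a chain of 6 nodes with single edges (A_6). Hence the type is A_6.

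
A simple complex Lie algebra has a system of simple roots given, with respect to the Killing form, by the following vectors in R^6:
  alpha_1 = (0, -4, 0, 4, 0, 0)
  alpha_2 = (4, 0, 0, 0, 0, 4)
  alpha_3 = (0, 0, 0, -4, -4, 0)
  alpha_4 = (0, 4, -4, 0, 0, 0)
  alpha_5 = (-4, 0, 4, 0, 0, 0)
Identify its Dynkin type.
Compute the Cartan integers a_ij = 2(alpha_i, alpha_j)/(alpha_j, alpha_j); the resulting 5x5 Cartan matrix is
[[2, 0, -1, -1, 0], [0, 2, 0, 0, -1], [-1, 0, 2, 0, 0], [-1, 0, 0, 2, -1], [0, -1, 0, -1, 2]].
All simple roots have the same length, so the diagram is simply laced. The associated Dynkin diagram is a chain of 5 nodes with single edges (A_5), so the type is A_5 (the algebra sl(6)).

type A_5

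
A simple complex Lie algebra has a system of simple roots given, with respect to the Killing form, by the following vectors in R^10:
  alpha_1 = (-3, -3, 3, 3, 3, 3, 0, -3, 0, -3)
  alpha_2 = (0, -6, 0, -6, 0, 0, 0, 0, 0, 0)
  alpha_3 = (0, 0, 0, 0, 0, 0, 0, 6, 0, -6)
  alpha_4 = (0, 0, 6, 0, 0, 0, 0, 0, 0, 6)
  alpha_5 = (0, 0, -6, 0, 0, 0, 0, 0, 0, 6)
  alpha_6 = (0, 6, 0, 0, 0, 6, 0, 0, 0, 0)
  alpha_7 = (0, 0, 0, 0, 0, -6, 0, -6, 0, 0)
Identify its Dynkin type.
E_7

Compute the Cartan integers a_ij = 2(alpha_i, alpha_j)/(alpha_j, alpha_j); the resulting 7x7 Cartan matrix is
[[2, 0, 0, 0, -1, 0, 0], [0, 2, 0, 0, 0, -1, 0], [0, 0, 2, -1, -1, 0, -1], [0, 0, -1, 2, 0, 0, 0], [-1, 0, -1, 0, 2, 0, 0], [0, -1, 0, 0, 0, 2, -1], [0, 0, -1, 0, 0, -1, 2]].
All simple roots have the same length, so the diagram is simply laced. The associated Dynkin diagram is a chain of 6 nodes with one extra node attached to the third node from one end (E_7), so the type is E_7.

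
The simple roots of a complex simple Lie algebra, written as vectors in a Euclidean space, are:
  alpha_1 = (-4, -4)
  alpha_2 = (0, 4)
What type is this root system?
Compute the Cartan integers a_ij = 2(alpha_i, alpha_j)/(alpha_j, alpha_j); the resulting 2x2 Cartan matrix is
[[2, -2], [-1, 2]].
The roots have two lengths (squared-length ratio 2:1); the short ones are alpha_{2}. The associated Dynkin diagram is a chain of 2 nodes with a double edge at one end; the terminal node there is the unique short simple root (B_2), so the type is B_2 (the algebra so(5)).

type B_2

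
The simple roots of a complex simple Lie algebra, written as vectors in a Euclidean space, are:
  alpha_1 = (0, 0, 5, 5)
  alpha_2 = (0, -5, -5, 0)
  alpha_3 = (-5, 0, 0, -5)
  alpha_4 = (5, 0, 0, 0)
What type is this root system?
Compute the Cartan integers a_ij = 2(alpha_i, alpha_j)/(alpha_j, alpha_j); the resulting 4x4 Cartan matrix is
[[2, -1, -1, 0], [-1, 2, 0, 0], [-1, 0, 2, -2], [0, 0, -1, 2]].
The roots have two lengths (squared-length ratio 2:1); the short ones are alpha_{4}. The associated Dynkin diagram is a chain of 4 nodes with a double edge at one end; the terminal node there is the unique short simple root (B_4), so the type is B_4 (the algebra so(9)).

type B_4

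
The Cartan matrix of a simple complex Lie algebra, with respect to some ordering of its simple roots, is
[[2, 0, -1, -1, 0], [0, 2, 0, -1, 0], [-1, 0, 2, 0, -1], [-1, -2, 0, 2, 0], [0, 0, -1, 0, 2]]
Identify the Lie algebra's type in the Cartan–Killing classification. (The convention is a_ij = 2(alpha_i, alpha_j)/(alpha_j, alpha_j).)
The matrix has rank 5 with 2's on the diagonal. Reading the off-diagonal entries as Dynkin edges (a single edge where a_ij = a_ji = -1; a double or triple edge where a_ij * a_ji = 2 or 3), the diagram is a chain of 5 nodes with a double edge at one end; the terminal node there is the unique short simple root (B_5). One simple-root ordering that puts it in standard form is (alpha_5, alpha_3, alpha_1, alpha_4, alpha_2). So the algebra is type B_5, i.e. so(11).

B_5 (so(11))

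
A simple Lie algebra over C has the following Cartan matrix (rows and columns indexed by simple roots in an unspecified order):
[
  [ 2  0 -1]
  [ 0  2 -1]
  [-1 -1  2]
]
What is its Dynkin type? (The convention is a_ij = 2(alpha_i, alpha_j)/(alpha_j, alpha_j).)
type A_3

The matrix has rank 3 with 2's on the diagonal. Reading the off-diagonal entries as Dynkin edges (a single edge where a_ij = a_ji = -1; a double or triple edge where a_ij * a_ji = 2 or 3), the diagram is a chain of 3 nodes with single edges (A_3). One simple-root ordering that puts it in standard form is (alpha_2, alpha_3, alpha_1). So the algebra is type A_3, i.e. sl(4).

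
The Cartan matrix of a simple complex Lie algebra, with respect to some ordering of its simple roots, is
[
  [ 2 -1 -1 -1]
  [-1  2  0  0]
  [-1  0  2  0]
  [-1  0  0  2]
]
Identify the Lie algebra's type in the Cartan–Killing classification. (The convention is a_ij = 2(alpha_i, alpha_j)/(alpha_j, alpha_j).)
D_4 (so(8))

The matrix has rank 4 with 2's on the diagonal. Reading the off-diagonal entries as Dynkin edges (a single edge where a_ij = a_ji = -1; a double or triple edge where a_ij * a_ji = 2 or 3), the diagram is a chain of 2 nodes with a fork of two nodes at one end (D_4). One simple-root ordering that puts it in standard form is (alpha_4, alpha_1, alpha_2, alpha_3). So the algebra is type D_4, i.e. so(8).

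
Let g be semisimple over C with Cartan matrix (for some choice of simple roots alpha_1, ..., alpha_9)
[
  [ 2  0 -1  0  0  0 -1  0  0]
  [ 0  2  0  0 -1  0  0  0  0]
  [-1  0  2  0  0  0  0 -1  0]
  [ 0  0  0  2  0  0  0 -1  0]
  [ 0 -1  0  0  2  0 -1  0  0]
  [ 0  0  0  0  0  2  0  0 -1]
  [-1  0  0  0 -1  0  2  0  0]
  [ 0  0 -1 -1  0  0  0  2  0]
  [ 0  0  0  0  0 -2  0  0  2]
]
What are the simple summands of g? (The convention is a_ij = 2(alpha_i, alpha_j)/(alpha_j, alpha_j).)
A_7 (sl(8)) + B_2 (so(5))

The diagram associated to this matrix has two connected components: the simple roots {alpha_1, alpha_2, alpha_3, alpha_4, alpha_5, alpha_7, alpha_8} form a chain of 7 nodes with single edges (A_7), and {alpha_6, alpha_9} form a chain of 2 nodes with a double edge at one end; the terminal node there is the unique short simple root (B_2). A semisimple Lie algebra decomposes uniquely as the direct sum of simple ideals, one per connected component of its Dynkin diagram, so g ≅ A_7 ⊕ B_2 (dimension 63 + 10 = 73).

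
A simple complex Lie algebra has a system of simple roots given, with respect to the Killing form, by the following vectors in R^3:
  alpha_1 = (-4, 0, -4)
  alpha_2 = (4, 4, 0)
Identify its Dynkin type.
Compute the Cartan integers a_ij = 2(alpha_i, alpha_j)/(alpha_j, alpha_j); the resulting 2x2 Cartan matrix is
[[2, -1], [-1, 2]].
All simple roots have the same length, so the diagram is simply laced. The associated Dynkin diagram is a chain of 2 nodes with single edges (A_2), so the type is A_2 (the algebra sl(3)).

A2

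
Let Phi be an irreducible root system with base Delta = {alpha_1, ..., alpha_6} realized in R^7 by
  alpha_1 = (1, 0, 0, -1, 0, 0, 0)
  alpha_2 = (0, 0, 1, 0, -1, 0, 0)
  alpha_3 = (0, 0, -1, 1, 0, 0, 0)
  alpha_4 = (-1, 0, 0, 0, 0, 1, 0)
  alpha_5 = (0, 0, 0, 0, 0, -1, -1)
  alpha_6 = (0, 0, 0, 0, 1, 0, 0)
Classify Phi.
Compute the Cartan integers a_ij = 2(alpha_i, alpha_j)/(alpha_j, alpha_j); the resulting 6x6 Cartan matrix is
[[2, 0, -1, -1, 0, 0], [0, 2, -1, 0, 0, -2], [-1, -1, 2, 0, 0, 0], [-1, 0, 0, 2, -1, 0], [0, 0, 0, -1, 2, 0], [0, -1, 0, 0, 0, 2]].
The roots have two lengths (squared-length ratio 2:1); the short ones are alpha_{6}. The associated Dynkin diagram is a chain of 6 nodes with a double edge at one end; the terminal node there is the unique short simple root (B_6), so the type is B_6 (the algebra so(13)).

B_6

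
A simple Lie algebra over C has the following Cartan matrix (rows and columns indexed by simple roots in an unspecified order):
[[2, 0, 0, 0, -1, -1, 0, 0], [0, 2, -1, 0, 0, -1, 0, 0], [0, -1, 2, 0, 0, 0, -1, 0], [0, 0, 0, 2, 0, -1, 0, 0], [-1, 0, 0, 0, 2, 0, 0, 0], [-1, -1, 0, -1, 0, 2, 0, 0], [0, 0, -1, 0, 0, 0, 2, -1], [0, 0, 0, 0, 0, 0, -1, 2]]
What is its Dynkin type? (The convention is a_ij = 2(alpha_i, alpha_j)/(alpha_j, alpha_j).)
type E_8

The matrix has rank 8 with 2's on the diagonal. Reading the off-diagonal entries as Dynkin edges (a single edge where a_ij = a_ji = -1; a double or triple edge where a_ij * a_ji = 2 or 3), the diagram is a chain of 7 nodes with one extra node attached to the third node from one end (E_8). One simple-root ordering that puts it in standard form is (alpha_5, alpha_4, alpha_1, alpha_6, alpha_2, alpha_3, alpha_7, alpha_8). So the algebra is type E_8.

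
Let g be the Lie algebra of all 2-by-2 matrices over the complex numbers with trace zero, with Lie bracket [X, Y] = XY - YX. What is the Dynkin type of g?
A1

This is sl(2), which has dimension 2^2 - 1 = 3 and rank 2 - 1 = 1 (a Cartan subalgebra is the diagonal traceless matrices). In the classification of classical Lie algebras, the special linear algebra sl(n+1) has type A_n; here n = 1, so the Dynkin diagram is a chain of 1 nodes with single edges (A_1). Hence the type is A_1.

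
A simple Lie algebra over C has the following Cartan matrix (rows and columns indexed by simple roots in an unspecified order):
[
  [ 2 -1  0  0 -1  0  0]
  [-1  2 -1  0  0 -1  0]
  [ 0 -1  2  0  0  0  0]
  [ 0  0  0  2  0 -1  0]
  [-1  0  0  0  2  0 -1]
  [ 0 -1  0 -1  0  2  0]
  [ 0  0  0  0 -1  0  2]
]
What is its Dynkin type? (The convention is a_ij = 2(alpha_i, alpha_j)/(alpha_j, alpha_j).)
The matrix has rank 7 with 2's on the diagonal. Reading the off-diagonal entries as Dynkin edges (a single edge where a_ij = a_ji = -1; a double or triple edge where a_ij * a_ji = 2 or 3), the diagram is a chain of 6 nodes with one extra node attached to the third node from one end (E_7). One simple-root ordering that puts it in standard form is (alpha_4, alpha_3, alpha_6, alpha_2, alpha_1, alpha_5, alpha_7). So the algebra is type E_7.

E7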